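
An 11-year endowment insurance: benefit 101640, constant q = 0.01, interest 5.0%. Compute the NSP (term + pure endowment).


Term component = 8072.1517
Pure endowment = 11_p_x * v^11 * benefit = 0.895338 * 0.584679 * 101640 = 53207.09
NSP = 61279.2417


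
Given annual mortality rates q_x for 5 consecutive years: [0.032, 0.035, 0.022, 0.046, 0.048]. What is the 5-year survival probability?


p_k = 1 - q_k for each year
Survival = product of (1 - q_k)
= 0.968 * 0.965 * 0.978 * 0.954 * 0.952
= 0.8297


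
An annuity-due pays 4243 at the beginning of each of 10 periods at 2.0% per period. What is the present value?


PV_due = PMT * (1-(1+i)^(-n))/i * (1+i)
PV_immediate = 38113.1082
PV_due = 38113.1082 * 1.02
= 38875.3703


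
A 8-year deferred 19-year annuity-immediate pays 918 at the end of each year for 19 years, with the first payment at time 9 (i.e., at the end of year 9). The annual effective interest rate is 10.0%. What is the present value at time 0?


PV at time 8 of the 19-year annuity-immediate:
a_n = 918 * (1-(1+0.1)^(-19))/0.1 = 7678.9966
Discount back 8 years to time 0:
PV = 7678.9966 * (1+0.1)^(-8)
= 7678.9966 * 0.466507
= 3582.3086


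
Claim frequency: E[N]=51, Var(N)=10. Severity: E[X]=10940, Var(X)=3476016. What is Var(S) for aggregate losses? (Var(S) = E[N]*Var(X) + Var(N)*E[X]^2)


Var(S) = E[N]*Var(X) + Var(N)*E[X]^2
= 51*3476016 + 10*10940^2
= 177276816 + 1196836000
= 1.3741e+09


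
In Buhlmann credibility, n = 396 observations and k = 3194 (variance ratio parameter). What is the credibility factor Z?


Z = n / (n + k)
= 396 / (396 + 3194)
= 396 / 3590
= 0.1103


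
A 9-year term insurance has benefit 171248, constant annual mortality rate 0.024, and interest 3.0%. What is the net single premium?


NSP = benefit * sum_{k=0}^{n-1} k_p_x * q * v^(k+1)
With constant q=0.024, v=0.970874
Sum = 0.170709
NSP = 171248 * 0.170709
= 29233.5982


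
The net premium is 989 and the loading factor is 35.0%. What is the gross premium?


Gross = net * (1 + loading)
= 989 * (1 + 0.35)
= 989 * 1.35
= 1335.15


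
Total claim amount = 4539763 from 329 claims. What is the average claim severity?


severity = total / number
= 4539763 / 329
= 13798.6717


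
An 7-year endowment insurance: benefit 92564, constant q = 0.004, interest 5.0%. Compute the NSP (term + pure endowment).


Term component = 2118.5537
Pure endowment = 7_p_x * v^7 * benefit = 0.972334 * 0.710681 * 92564 = 63963.5249
NSP = 66082.0787


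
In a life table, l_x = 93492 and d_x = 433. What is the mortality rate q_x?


q_x = d_x / l_x
= 433 / 93492
= 0.0046


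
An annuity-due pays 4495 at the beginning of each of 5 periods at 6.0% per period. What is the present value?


PV_due = PMT * (1-(1+i)^(-n))/i * (1+i)
PV_immediate = 18934.5752
PV_due = 18934.5752 * 1.06
= 20070.6497


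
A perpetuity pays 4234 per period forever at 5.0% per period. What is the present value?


PV = PMT / i
= 4234 / 0.05
= 84680.0


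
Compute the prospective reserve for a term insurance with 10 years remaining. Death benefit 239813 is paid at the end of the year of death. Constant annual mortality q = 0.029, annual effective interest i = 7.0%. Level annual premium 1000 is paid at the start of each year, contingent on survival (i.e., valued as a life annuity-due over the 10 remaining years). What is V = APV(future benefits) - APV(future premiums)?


v = 1/(1+i) = 0.934579
APV(future benefits) per unit = sum_{k=0}^{9} k_p_x * q * v^(k+1) = 0.181982
APV(future benefits) = 239813 * 0.181982 = 43641.6117
Life annuity-due factor ä_{x:10} = sum_{k=0}^{9} k_p_x * v^k = 6.714502
APV(future premiums) = 1000 * 6.714502 = 6714.5025
V = 43641.6117 - 6714.5025
= 36927.1092


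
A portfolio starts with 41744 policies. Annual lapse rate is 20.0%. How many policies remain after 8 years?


remaining = initial * (1 - lapse)^years
= 41744 * (1 - 0.2)^8
= 41744 * 0.167772
= 7003.481


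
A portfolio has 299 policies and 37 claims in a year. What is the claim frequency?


frequency = claims / policies
= 37 / 299
= 0.1237


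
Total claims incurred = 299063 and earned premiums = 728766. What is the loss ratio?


Loss ratio = claims / premiums
= 299063 / 728766
= 0.4104


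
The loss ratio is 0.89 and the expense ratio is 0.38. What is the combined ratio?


Combined ratio = loss ratio + expense ratio
= 0.89 + 0.38
= 1.27


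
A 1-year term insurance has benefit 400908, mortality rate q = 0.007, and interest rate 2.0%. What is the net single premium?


NSP = benefit * q * v
v = 1/(1+i) = 0.980392
NSP = 400908 * 0.007 * 0.980392
= 2751.3294


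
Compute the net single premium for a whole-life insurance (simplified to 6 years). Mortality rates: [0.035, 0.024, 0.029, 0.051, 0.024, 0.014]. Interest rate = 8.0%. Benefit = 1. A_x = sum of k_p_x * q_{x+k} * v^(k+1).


v = 0.925926
Year 0: k_p_x=1.0, q=0.035, term=0.032407
Year 1: k_p_x=0.965, q=0.024, term=0.019856
Year 2: k_p_x=0.94184, q=0.029, term=0.021682
Year 3: k_p_x=0.914527, q=0.051, term=0.034282
Year 4: k_p_x=0.867886, q=0.024, term=0.014176
Year 5: k_p_x=0.847057, q=0.014, term=0.007473
A_x = 0.1299


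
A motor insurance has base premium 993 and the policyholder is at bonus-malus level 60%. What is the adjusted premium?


adjusted = base * BM_level / 100
= 993 * 60 / 100
= 993 * 0.6
= 595.8


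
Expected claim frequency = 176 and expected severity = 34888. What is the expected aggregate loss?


E[S] = E[N] * E[X]
= 176 * 34888
= 6.1403e+06


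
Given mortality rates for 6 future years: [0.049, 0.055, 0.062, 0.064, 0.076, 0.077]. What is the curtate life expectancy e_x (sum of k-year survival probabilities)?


e_x = sum_{k=1}^{n} k_p_x
k_p_x values:
  1_p_x = 0.951
  2_p_x = 0.898695
  3_p_x = 0.842976
  4_p_x = 0.789025
  5_p_x = 0.72906
  6_p_x = 0.672922
e_x = 4.8837


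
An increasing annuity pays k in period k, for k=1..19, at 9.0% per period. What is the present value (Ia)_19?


(Ia)_n = sum_{k=1}^{n} k * v^k, v = 1/(1+i)
v = 0.917431
Sum computed term by term:
(Ia)_19 = 67.3369


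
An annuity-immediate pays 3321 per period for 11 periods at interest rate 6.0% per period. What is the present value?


PV = PMT * (1 - (1+i)^(-n)) / i
= 3321 * (1 - (1+0.06)^(-11)) / 0.06
= 3321 * (1 - 0.526788) / 0.06
= 3321 * 7.886875
= 26192.3105


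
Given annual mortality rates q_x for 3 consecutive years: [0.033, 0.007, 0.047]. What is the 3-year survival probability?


p_k = 1 - q_k for each year
Survival = product of (1 - q_k)
= 0.967 * 0.993 * 0.953
= 0.9151


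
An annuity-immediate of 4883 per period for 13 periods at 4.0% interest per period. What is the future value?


FV = PMT * ((1+i)^n - 1) / i
= 4883 * ((1.04)^13 - 1) / 0.04
= 4883 * (1.665074 - 1) / 0.04
= 81188.8484


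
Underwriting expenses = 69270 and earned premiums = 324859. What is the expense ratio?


Expense ratio = expenses / premiums
= 69270 / 324859
= 0.2132


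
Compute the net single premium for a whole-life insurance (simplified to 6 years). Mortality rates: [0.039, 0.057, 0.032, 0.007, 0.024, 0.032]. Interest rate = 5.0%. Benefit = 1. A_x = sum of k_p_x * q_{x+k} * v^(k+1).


v = 0.952381
Year 0: k_p_x=1.0, q=0.039, term=0.037143
Year 1: k_p_x=0.961, q=0.057, term=0.049684
Year 2: k_p_x=0.906223, q=0.032, term=0.025051
Year 3: k_p_x=0.877224, q=0.007, term=0.005052
Year 4: k_p_x=0.871083, q=0.024, term=0.01638
Year 5: k_p_x=0.850177, q=0.032, term=0.020301
A_x = 0.1536


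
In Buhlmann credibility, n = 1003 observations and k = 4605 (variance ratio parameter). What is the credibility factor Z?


Z = n / (n + k)
= 1003 / (1003 + 4605)
= 1003 / 5608
= 0.1789


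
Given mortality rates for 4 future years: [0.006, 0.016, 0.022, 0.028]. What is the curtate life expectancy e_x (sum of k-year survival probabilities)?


e_x = sum_{k=1}^{n} k_p_x
k_p_x values:
  1_p_x = 0.994
  2_p_x = 0.978096
  3_p_x = 0.956578
  4_p_x = 0.929794
e_x = 3.8585


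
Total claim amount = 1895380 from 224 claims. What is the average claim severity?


severity = total / number
= 1895380 / 224
= 8461.5179


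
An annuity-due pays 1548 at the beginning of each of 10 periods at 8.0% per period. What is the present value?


PV_due = PMT * (1-(1+i)^(-n))/i * (1+i)
PV_immediate = 10387.206
PV_due = 10387.206 * 1.08
= 11218.1825


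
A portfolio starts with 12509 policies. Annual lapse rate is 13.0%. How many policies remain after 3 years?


remaining = initial * (1 - lapse)^years
= 12509 * (1 - 0.13)^3
= 12509 * 0.658503
= 8237.214


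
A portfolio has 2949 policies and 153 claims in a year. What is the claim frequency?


frequency = claims / policies
= 153 / 2949
= 0.0519


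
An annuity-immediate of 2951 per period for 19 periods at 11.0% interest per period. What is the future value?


FV = PMT * ((1+i)^n - 1) / i
= 2951 * ((1.11)^19 - 1) / 0.11
= 2951 * (7.263344 - 1) / 0.11
= 168028.4303


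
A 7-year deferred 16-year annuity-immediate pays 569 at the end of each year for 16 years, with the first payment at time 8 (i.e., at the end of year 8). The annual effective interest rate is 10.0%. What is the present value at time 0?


PV at time 7 of the 16-year annuity-immediate:
a_n = 569 * (1-(1+0.1)^(-16))/0.1 = 4451.6902
Discount back 7 years to time 0:
PV = 4451.6902 * (1+0.1)^(-7)
= 4451.6902 * 0.513158
= 2284.421


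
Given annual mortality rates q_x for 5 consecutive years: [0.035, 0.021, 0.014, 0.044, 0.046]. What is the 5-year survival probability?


p_k = 1 - q_k for each year
Survival = product of (1 - q_k)
= 0.965 * 0.979 * 0.986 * 0.956 * 0.954
= 0.8496


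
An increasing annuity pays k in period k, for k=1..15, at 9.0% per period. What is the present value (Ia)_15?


(Ia)_n = sum_{k=1}^{n} k * v^k, v = 1/(1+i)
v = 0.917431
Sum computed term by term:
(Ia)_15 = 51.8676


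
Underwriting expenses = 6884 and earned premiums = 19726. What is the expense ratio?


Expense ratio = expenses / premiums
= 6884 / 19726
= 0.349


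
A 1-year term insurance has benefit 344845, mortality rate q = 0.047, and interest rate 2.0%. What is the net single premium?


NSP = benefit * q * v
v = 1/(1+i) = 0.980392
NSP = 344845 * 0.047 * 0.980392
= 15889.9167


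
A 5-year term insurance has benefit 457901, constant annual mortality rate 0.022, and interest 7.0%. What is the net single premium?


NSP = benefit * sum_{k=0}^{n-1} k_p_x * q * v^(k+1)
With constant q=0.022, v=0.934579
Sum = 0.086581
NSP = 457901 * 0.086581
= 39645.585


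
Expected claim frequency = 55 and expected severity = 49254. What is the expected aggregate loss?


E[S] = E[N] * E[X]
= 55 * 49254
= 2.7090e+06


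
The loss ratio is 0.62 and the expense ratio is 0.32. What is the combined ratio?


Combined ratio = loss ratio + expense ratio
= 0.62 + 0.32
= 0.94


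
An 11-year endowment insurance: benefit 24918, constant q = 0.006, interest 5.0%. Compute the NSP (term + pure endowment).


Term component = 1208.8055
Pure endowment = 11_p_x * v^11 * benefit = 0.935945 * 0.584679 * 24918 = 13635.8156
NSP = 14844.6211


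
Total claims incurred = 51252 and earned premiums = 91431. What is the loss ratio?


Loss ratio = claims / premiums
= 51252 / 91431
= 0.5606


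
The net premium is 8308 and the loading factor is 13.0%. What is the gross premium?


Gross = net * (1 + loading)
= 8308 * (1 + 0.13)
= 8308 * 1.13
= 9388.04


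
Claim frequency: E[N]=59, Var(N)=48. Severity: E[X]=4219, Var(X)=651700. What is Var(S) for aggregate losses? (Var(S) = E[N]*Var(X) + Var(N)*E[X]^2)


Var(S) = E[N]*Var(X) + Var(N)*E[X]^2
= 59*651700 + 48*4219^2
= 38450300 + 854398128
= 8.9285e+08


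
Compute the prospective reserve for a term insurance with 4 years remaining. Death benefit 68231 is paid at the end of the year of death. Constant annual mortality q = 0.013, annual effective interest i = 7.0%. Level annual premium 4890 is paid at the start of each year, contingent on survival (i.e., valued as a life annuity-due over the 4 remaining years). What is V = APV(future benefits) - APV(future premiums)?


v = 1/(1+i) = 0.934579
APV(future benefits) per unit = sum_{k=0}^{3} k_p_x * q * v^(k+1) = 0.04323
APV(future benefits) = 68231 * 0.04323 = 2949.6424
Life annuity-due factor ä_{x:4} = sum_{k=0}^{3} k_p_x * v^k = 3.558181
APV(future premiums) = 4890 * 3.558181 = 17399.5059
V = 2949.6424 - 17399.5059
= -14449.8635


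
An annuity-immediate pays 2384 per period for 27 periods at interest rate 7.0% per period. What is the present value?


PV = PMT * (1 - (1+i)^(-n)) / i
= 2384 * (1 - (1+0.07)^(-27)) / 0.07
= 2384 * (1 - 0.16093) / 0.07
= 2384 * 11.986709
= 28576.3143


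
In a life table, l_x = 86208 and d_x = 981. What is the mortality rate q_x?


q_x = d_x / l_x
= 981 / 86208
= 0.0114


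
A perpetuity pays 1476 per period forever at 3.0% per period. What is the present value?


PV = PMT / i
= 1476 / 0.03
= 49200.0


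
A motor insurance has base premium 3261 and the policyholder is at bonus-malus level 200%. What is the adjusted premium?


adjusted = base * BM_level / 100
= 3261 * 200 / 100
= 3261 * 2.0
= 6522.0


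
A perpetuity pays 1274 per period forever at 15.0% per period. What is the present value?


PV = PMT / i
= 1274 / 0.15
= 8493.3333


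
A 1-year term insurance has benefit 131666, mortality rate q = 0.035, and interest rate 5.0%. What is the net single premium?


NSP = benefit * q * v
v = 1/(1+i) = 0.952381
NSP = 131666 * 0.035 * 0.952381
= 4388.8667


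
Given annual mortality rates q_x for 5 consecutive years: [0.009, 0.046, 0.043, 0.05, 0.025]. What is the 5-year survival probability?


p_k = 1 - q_k for each year
Survival = product of (1 - q_k)
= 0.991 * 0.954 * 0.957 * 0.95 * 0.975
= 0.838


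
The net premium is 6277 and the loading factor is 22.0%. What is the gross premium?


Gross = net * (1 + loading)
= 6277 * (1 + 0.22)
= 6277 * 1.22
= 7657.94


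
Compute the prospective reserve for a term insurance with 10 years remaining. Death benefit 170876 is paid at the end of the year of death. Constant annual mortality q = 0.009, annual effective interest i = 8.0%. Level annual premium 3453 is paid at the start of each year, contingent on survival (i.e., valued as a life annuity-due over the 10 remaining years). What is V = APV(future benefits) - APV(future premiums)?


v = 1/(1+i) = 0.925926
APV(future benefits) per unit = sum_{k=0}^{9} k_p_x * q * v^(k+1) = 0.058333
APV(future benefits) = 170876 * 0.058333 = 9967.6565
Life annuity-due factor ä_{x:10} = sum_{k=0}^{9} k_p_x * v^k = 6.999923
APV(future premiums) = 3453 * 6.999923 = 24170.7328
V = 9967.6565 - 24170.7328
= -14203.0763


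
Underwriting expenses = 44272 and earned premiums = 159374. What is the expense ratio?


Expense ratio = expenses / premiums
= 44272 / 159374
= 0.2778


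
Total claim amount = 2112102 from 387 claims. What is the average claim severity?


severity = total / number
= 2112102 / 387
= 5457.6279


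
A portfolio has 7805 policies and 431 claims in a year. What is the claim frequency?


frequency = claims / policies
= 431 / 7805
= 0.0552


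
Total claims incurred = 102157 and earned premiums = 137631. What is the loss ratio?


Loss ratio = claims / premiums
= 102157 / 137631
= 0.7423


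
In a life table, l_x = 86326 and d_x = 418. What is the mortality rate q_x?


q_x = d_x / l_x
= 418 / 86326
= 0.0048


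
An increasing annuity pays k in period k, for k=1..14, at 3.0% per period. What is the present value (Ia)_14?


(Ia)_n = sum_{k=1}^{n} k * v^k, v = 1/(1+i)
v = 0.970874
Sum computed term by term:
(Ia)_14 = 79.3102


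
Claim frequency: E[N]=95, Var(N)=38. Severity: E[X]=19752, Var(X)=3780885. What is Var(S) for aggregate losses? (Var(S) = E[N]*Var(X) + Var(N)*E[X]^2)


Var(S) = E[N]*Var(X) + Var(N)*E[X]^2
= 95*3780885 + 38*19752^2
= 359184075 + 14825377152
= 1.5185e+10


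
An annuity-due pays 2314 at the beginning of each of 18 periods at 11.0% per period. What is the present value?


PV_due = PMT * (1-(1+i)^(-n))/i * (1+i)
PV_immediate = 17821.5408
PV_due = 17821.5408 * 1.11
= 19781.9102


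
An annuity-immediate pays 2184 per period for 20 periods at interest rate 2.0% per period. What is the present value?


PV = PMT * (1 - (1+i)^(-n)) / i
= 2184 * (1 - (1+0.02)^(-20)) / 0.02
= 2184 * (1 - 0.672971) / 0.02
= 2184 * 16.351433
= 35711.5304


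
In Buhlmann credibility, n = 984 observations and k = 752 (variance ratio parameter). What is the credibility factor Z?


Z = n / (n + k)
= 984 / (984 + 752)
= 984 / 1736
= 0.5668


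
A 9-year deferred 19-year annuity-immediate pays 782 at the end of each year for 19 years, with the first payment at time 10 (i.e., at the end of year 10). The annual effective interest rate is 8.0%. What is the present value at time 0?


PV at time 9 of the 19-year annuity-immediate:
a_n = 782 * (1-(1+0.08)^(-19))/0.08 = 7510.0146
Discount back 9 years to time 0:
PV = 7510.0146 * (1+0.08)^(-9)
= 7510.0146 * 0.500249
= 3756.877


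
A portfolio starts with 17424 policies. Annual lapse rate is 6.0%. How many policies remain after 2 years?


remaining = initial * (1 - lapse)^years
= 17424 * (1 - 0.06)^2
= 17424 * 0.8836
= 15395.8464


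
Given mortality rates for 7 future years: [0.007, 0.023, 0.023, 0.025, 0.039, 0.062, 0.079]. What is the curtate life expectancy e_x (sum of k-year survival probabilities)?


e_x = sum_{k=1}^{n} k_p_x
k_p_x values:
  1_p_x = 0.993
  2_p_x = 0.970161
  3_p_x = 0.947847
  4_p_x = 0.924151
  5_p_x = 0.888109
  6_p_x = 0.833046
  7_p_x = 0.767236
e_x = 6.3236


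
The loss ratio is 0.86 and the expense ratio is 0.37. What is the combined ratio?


Combined ratio = loss ratio + expense ratio
= 0.86 + 0.37
= 1.23


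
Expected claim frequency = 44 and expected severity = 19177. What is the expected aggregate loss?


E[S] = E[N] * E[X]
= 44 * 19177
= 843788


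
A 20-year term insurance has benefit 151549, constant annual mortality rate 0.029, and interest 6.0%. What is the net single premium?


NSP = benefit * sum_{k=0}^{n-1} k_p_x * q * v^(k+1)
With constant q=0.029, v=0.943396
Sum = 0.269443
NSP = 151549 * 0.269443
= 40833.8464


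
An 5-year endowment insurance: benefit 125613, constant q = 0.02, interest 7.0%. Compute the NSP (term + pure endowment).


Term component = 9923.9005
Pure endowment = 5_p_x * v^5 * benefit = 0.903921 * 0.712986 * 125613 = 80955.4475
NSP = 90879.3481


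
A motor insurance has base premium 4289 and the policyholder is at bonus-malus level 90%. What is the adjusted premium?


adjusted = base * BM_level / 100
= 4289 * 90 / 100
= 4289 * 0.9
= 3860.1


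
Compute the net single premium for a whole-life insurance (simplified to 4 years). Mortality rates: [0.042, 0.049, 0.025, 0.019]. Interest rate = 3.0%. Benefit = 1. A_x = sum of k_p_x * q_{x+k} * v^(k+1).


v = 0.970874
Year 0: k_p_x=1.0, q=0.042, term=0.040777
Year 1: k_p_x=0.958, q=0.049, term=0.044247
Year 2: k_p_x=0.911058, q=0.025, term=0.020844
Year 3: k_p_x=0.888282, q=0.019, term=0.014995
A_x = 0.1209


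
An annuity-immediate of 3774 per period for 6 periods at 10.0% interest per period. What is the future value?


FV = PMT * ((1+i)^n - 1) / i
= 3774 * ((1.1)^6 - 1) / 0.1
= 3774 * (1.771561 - 1) / 0.1
= 29118.7121


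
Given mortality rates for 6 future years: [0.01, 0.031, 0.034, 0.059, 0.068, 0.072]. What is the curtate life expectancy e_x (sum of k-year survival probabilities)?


e_x = sum_{k=1}^{n} k_p_x
k_p_x values:
  1_p_x = 0.99
  2_p_x = 0.95931
  3_p_x = 0.926693
  4_p_x = 0.872019
  5_p_x = 0.812721
  6_p_x = 0.754205
e_x = 5.3149


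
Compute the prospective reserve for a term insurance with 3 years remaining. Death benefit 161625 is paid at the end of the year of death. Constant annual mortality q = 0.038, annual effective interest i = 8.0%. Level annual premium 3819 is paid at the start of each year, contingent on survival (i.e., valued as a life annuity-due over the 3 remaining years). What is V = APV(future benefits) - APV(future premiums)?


v = 1/(1+i) = 0.925926
APV(future benefits) per unit = sum_{k=0}^{2} k_p_x * q * v^(k+1) = 0.094443
APV(future benefits) = 161625 * 0.094443 = 15264.2949
Life annuity-due factor ä_{x:3} = sum_{k=0}^{2} k_p_x * v^k = 2.68416
APV(future premiums) = 3819 * 2.68416 = 10250.8063
V = 15264.2949 - 10250.8063
= 5013.4886


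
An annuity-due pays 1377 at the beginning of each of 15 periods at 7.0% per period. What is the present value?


PV_due = PMT * (1-(1+i)^(-n))/i * (1+i)
PV_immediate = 12541.5976
PV_due = 12541.5976 * 1.07
= 13419.5094


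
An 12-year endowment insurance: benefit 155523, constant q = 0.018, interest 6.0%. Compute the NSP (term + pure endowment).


Term component = 21546.9231
Pure endowment = 12_p_x * v^12 * benefit = 0.804151 * 0.496969 * 155523 = 62152.9999
NSP = 83699.923


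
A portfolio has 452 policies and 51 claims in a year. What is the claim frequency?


frequency = claims / policies
= 51 / 452
= 0.1128


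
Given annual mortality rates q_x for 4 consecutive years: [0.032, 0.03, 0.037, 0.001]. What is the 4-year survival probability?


p_k = 1 - q_k for each year
Survival = product of (1 - q_k)
= 0.968 * 0.97 * 0.963 * 0.999
= 0.9033


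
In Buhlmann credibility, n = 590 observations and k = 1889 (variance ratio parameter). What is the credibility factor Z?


Z = n / (n + k)
= 590 / (590 + 1889)
= 590 / 2479
= 0.238


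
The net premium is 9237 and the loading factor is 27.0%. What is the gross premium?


Gross = net * (1 + loading)
= 9237 * (1 + 0.27)
= 9237 * 1.27
= 11730.99


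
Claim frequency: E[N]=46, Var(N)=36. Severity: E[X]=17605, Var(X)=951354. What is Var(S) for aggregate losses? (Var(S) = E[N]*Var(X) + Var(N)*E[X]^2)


Var(S) = E[N]*Var(X) + Var(N)*E[X]^2
= 46*951354 + 36*17605^2
= 43762284 + 11157696900
= 1.1201e+10


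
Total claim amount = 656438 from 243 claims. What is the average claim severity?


severity = total / number
= 656438 / 243
= 2701.3909


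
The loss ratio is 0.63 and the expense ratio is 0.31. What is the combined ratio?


Combined ratio = loss ratio + expense ratio
= 0.63 + 0.31
= 0.94


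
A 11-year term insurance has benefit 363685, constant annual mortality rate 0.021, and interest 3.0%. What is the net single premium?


NSP = benefit * sum_{k=0}^{n-1} k_p_x * q * v^(k+1)
With constant q=0.021, v=0.970874
Sum = 0.176233
NSP = 363685 * 0.176233
= 64093.3224


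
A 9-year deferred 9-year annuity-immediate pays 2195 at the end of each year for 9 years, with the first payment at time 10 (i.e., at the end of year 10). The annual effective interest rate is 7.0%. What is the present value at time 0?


PV at time 9 of the 9-year annuity-immediate:
a_n = 2195 * (1-(1+0.07)^(-9))/0.07 = 14300.9348
Discount back 9 years to time 0:
PV = 14300.9348 * (1+0.07)^(-9)
= 14300.9348 * 0.543934
= 7778.761


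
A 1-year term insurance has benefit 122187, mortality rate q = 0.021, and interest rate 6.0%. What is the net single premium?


NSP = benefit * q * v
v = 1/(1+i) = 0.943396
NSP = 122187 * 0.021 * 0.943396
= 2420.6858


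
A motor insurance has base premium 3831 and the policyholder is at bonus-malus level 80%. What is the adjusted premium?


adjusted = base * BM_level / 100
= 3831 * 80 / 100
= 3831 * 0.8
= 3064.8


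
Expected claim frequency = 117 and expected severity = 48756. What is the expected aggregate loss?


E[S] = E[N] * E[X]
= 117 * 48756
= 5.7045e+06


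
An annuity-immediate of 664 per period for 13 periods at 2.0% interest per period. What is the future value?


FV = PMT * ((1+i)^n - 1) / i
= 664 * ((1.02)^13 - 1) / 0.02
= 664 * (1.293607 - 1) / 0.02
= 9747.7401


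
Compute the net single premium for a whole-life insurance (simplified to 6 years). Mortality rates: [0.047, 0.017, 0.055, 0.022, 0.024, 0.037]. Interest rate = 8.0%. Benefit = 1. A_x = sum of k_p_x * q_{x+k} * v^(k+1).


v = 0.925926
Year 0: k_p_x=1.0, q=0.047, term=0.043519
Year 1: k_p_x=0.953, q=0.017, term=0.01389
Year 2: k_p_x=0.936799, q=0.055, term=0.040901
Year 3: k_p_x=0.885275, q=0.022, term=0.014315
Year 4: k_p_x=0.865799, q=0.024, term=0.014142
Year 5: k_p_x=0.84502, q=0.037, term=0.019703
A_x = 0.1465


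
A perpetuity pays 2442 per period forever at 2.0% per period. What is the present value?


PV = PMT / i
= 2442 / 0.02
= 122100.0


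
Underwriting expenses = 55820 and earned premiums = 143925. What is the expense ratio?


Expense ratio = expenses / premiums
= 55820 / 143925
= 0.3878


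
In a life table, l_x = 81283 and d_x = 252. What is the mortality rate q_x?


q_x = d_x / l_x
= 252 / 81283
= 0.0031


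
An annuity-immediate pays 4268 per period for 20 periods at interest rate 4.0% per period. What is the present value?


PV = PMT * (1 - (1+i)^(-n)) / i
= 4268 * (1 - (1+0.04)^(-20)) / 0.04
= 4268 * (1 - 0.456387) / 0.04
= 4268 * 13.590326
= 58003.5128


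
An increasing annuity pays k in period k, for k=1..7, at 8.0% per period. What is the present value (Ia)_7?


(Ia)_n = sum_{k=1}^{n} k * v^k, v = 1/(1+i)
v = 0.925926
Sum computed term by term:
(Ia)_7 = 19.2306


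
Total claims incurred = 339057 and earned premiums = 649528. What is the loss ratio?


Loss ratio = claims / premiums
= 339057 / 649528
= 0.522


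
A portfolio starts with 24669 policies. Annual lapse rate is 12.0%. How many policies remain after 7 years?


remaining = initial * (1 - lapse)^years
= 24669 * (1 - 0.12)^7
= 24669 * 0.408676
= 10081.6183


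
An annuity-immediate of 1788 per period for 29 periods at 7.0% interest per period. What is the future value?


FV = PMT * ((1+i)^n - 1) / i
= 1788 * ((1.07)^29 - 1) / 0.07
= 1788 * (7.114257 - 1) / 0.07
= 156175.5943


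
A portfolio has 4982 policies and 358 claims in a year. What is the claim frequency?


frequency = claims / policies
= 358 / 4982
= 0.0719


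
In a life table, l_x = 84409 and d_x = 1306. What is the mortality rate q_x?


q_x = d_x / l_x
= 1306 / 84409
= 0.0155


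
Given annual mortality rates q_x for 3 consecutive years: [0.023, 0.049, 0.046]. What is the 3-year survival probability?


p_k = 1 - q_k for each year
Survival = product of (1 - q_k)
= 0.977 * 0.951 * 0.954
= 0.8864


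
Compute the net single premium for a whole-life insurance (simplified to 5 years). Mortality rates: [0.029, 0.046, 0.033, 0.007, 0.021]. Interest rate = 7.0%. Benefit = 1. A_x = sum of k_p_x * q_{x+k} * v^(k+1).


v = 0.934579
Year 0: k_p_x=1.0, q=0.029, term=0.027103
Year 1: k_p_x=0.971, q=0.046, term=0.039013
Year 2: k_p_x=0.926334, q=0.033, term=0.024953
Year 3: k_p_x=0.895765, q=0.007, term=0.004784
Year 4: k_p_x=0.889495, q=0.021, term=0.013318
A_x = 0.1092


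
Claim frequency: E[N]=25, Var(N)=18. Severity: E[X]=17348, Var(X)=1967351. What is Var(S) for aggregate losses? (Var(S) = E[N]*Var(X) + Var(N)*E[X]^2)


Var(S) = E[N]*Var(X) + Var(N)*E[X]^2
= 25*1967351 + 18*17348^2
= 49183775 + 5417155872
= 5.4663e+09


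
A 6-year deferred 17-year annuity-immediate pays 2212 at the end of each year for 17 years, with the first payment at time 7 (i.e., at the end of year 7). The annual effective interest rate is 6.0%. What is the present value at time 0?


PV at time 6 of the 17-year annuity-immediate:
a_n = 2212 * (1-(1+0.06)^(-17))/0.06 = 23175.6984
Discount back 6 years to time 0:
PV = 23175.6984 * (1+0.06)^(-6)
= 23175.6984 * 0.704961
= 16337.9529


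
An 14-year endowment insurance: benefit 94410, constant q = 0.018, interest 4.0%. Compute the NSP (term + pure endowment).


Term component = 16178.9678
Pure endowment = 14_p_x * v^14 * benefit = 0.775463 * 0.577475 * 94410 = 42277.7705
NSP = 58456.7382


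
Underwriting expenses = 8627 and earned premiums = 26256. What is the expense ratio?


Expense ratio = expenses / premiums
= 8627 / 26256
= 0.3286


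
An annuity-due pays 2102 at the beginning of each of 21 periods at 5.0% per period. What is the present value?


PV_due = PMT * (1-(1+i)^(-n))/i * (1+i)
PV_immediate = 26950.063
PV_due = 26950.063 * 1.05
= 28297.5661


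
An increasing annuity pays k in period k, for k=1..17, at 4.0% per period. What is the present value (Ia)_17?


(Ia)_n = sum_{k=1}^{n} k * v^k, v = 1/(1+i)
v = 0.961538
Sum computed term by term:
(Ia)_17 = 98.1238


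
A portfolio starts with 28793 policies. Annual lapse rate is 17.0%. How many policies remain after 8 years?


remaining = initial * (1 - lapse)^years
= 28793 * (1 - 0.17)^8
= 28793 * 0.225229
= 6485.025


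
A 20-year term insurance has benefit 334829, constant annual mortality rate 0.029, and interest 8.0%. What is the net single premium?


NSP = benefit * sum_{k=0}^{n-1} k_p_x * q * v^(k+1)
With constant q=0.029, v=0.925926
Sum = 0.234368
NSP = 334829 * 0.234368
= 78473.2217


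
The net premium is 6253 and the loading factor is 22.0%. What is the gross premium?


Gross = net * (1 + loading)
= 6253 * (1 + 0.22)
= 6253 * 1.22
= 7628.66


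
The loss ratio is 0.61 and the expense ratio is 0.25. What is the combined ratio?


Combined ratio = loss ratio + expense ratio
= 0.61 + 0.25
= 0.86


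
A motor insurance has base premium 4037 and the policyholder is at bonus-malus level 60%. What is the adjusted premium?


adjusted = base * BM_level / 100
= 4037 * 60 / 100
= 4037 * 0.6
= 2422.2


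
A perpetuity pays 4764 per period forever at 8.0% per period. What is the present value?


PV = PMT / i
= 4764 / 0.08
= 59550.0


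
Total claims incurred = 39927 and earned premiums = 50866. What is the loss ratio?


Loss ratio = claims / premiums
= 39927 / 50866
= 0.7849


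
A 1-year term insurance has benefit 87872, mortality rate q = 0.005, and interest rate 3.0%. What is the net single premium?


NSP = benefit * q * v
v = 1/(1+i) = 0.970874
NSP = 87872 * 0.005 * 0.970874
= 426.5631


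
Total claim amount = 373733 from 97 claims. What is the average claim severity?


severity = total / number
= 373733 / 97
= 3852.9175


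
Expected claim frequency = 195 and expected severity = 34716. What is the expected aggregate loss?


E[S] = E[N] * E[X]
= 195 * 34716
= 6.7696e+06


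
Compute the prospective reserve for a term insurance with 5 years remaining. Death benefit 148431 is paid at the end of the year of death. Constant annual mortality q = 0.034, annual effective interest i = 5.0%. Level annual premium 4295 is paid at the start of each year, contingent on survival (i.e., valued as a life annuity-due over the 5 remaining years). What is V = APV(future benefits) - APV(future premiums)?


v = 1/(1+i) = 0.952381
APV(future benefits) per unit = sum_{k=0}^{4} k_p_x * q * v^(k+1) = 0.137991
APV(future benefits) = 148431 * 0.137991 = 20482.1142
Life annuity-due factor ä_{x:5} = sum_{k=0}^{4} k_p_x * v^k = 4.261481
APV(future premiums) = 4295 * 4.261481 = 18303.0607
V = 20482.1142 - 18303.0607
= 2179.0535


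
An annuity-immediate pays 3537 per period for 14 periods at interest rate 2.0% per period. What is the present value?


PV = PMT * (1 - (1+i)^(-n)) / i
= 3537 * (1 - (1+0.02)^(-14)) / 0.02
= 3537 * (1 - 0.757875) / 0.02
= 3537 * 12.106249
= 42819.8019


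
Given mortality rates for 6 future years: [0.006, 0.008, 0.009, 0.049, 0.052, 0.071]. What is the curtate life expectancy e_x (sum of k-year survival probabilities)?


e_x = sum_{k=1}^{n} k_p_x
k_p_x values:
  1_p_x = 0.994
  2_p_x = 0.986048
  3_p_x = 0.977174
  4_p_x = 0.929292
  5_p_x = 0.880969
  6_p_x = 0.81842
e_x = 5.5859


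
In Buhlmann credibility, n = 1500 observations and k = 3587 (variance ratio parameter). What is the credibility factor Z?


Z = n / (n + k)
= 1500 / (1500 + 3587)
= 1500 / 5087
= 0.2949


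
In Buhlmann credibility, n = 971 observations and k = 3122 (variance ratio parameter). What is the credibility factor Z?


Z = n / (n + k)
= 971 / (971 + 3122)
= 971 / 4093
= 0.2372


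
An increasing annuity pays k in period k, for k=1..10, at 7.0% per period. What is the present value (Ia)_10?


(Ia)_n = sum_{k=1}^{n} k * v^k, v = 1/(1+i)
v = 0.934579
Sum computed term by term:
(Ia)_10 = 34.7391


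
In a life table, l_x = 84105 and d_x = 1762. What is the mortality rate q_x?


q_x = d_x / l_x
= 1762 / 84105
= 0.021


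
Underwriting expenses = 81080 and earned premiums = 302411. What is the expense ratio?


Expense ratio = expenses / premiums
= 81080 / 302411
= 0.2681


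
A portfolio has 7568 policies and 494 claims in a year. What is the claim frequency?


frequency = claims / policies
= 494 / 7568
= 0.0653


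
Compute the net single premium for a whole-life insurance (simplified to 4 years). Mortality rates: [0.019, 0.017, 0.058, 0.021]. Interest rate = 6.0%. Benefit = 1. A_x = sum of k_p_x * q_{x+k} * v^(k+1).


v = 0.943396
Year 0: k_p_x=1.0, q=0.019, term=0.017925
Year 1: k_p_x=0.981, q=0.017, term=0.014842
Year 2: k_p_x=0.964323, q=0.058, term=0.046961
Year 3: k_p_x=0.908392, q=0.021, term=0.01511
A_x = 0.0948


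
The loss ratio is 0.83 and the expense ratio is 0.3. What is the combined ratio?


Combined ratio = loss ratio + expense ratio
= 0.83 + 0.3
= 1.13


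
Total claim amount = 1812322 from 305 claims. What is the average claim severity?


severity = total / number
= 1812322 / 305
= 5942.0393


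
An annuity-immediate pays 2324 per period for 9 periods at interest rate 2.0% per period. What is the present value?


PV = PMT * (1 - (1+i)^(-n)) / i
= 2324 * (1 - (1+0.02)^(-9)) / 0.02
= 2324 * (1 - 0.836755) / 0.02
= 2324 * 8.162237
= 18969.0381


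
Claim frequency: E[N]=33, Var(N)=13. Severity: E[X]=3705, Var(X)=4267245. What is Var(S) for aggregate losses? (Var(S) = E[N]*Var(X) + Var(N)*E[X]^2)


Var(S) = E[N]*Var(X) + Var(N)*E[X]^2
= 33*4267245 + 13*3705^2
= 140819085 + 178451325
= 3.1927e+08


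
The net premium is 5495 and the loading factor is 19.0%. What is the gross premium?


Gross = net * (1 + loading)
= 5495 * (1 + 0.19)
= 5495 * 1.19
= 6539.05


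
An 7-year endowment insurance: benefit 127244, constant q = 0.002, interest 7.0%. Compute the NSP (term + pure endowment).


Term component = 1364.0437
Pure endowment = 7_p_x * v^7 * benefit = 0.986084 * 0.62275 * 127244 = 78138.4259
NSP = 79502.4696


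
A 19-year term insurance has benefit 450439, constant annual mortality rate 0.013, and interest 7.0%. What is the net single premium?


NSP = benefit * sum_{k=0}^{n-1} k_p_x * q * v^(k+1)
With constant q=0.013, v=0.934579
Sum = 0.122851
NSP = 450439 * 0.122851
= 55336.9685


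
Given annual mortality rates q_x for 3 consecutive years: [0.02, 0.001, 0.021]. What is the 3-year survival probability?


p_k = 1 - q_k for each year
Survival = product of (1 - q_k)
= 0.98 * 0.999 * 0.979
= 0.9585


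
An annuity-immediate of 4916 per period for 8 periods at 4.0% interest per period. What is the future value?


FV = PMT * ((1+i)^n - 1) / i
= 4916 * ((1.04)^8 - 1) / 0.04
= 4916 * (1.368569 - 1) / 0.04
= 45297.1363


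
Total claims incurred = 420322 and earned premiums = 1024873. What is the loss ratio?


Loss ratio = claims / premiums
= 420322 / 1024873
= 0.4101


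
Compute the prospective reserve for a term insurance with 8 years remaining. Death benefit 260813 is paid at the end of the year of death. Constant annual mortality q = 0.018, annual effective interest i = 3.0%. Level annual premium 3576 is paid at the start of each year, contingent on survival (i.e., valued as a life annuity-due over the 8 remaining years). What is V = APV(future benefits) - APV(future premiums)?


v = 1/(1+i) = 0.970874
APV(future benefits) per unit = sum_{k=0}^{7} k_p_x * q * v^(k+1) = 0.119009
APV(future benefits) = 260813 * 0.119009 = 31038.9905
Life annuity-due factor ä_{x:8} = sum_{k=0}^{7} k_p_x * v^k = 6.809937
APV(future premiums) = 3576 * 6.809937 = 24352.3335
V = 31038.9905 - 24352.3335
= 6686.657


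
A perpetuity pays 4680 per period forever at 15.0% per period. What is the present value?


PV = PMT / i
= 4680 / 0.15
= 31200.0


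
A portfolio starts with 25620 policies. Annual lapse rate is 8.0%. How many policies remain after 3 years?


remaining = initial * (1 - lapse)^years
= 25620 * (1 - 0.08)^3
= 25620 * 0.778688
= 19949.9866


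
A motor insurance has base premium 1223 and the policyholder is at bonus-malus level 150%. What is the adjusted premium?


adjusted = base * BM_level / 100
= 1223 * 150 / 100
= 1223 * 1.5
= 1834.5


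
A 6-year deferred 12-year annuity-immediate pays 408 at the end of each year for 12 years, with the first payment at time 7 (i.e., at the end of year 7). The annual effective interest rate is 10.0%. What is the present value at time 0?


PV at time 6 of the 12-year annuity-immediate:
a_n = 408 * (1-(1+0.1)^(-12))/0.1 = 2779.9863
Discount back 6 years to time 0:
PV = 2779.9863 * (1+0.1)^(-6)
= 2779.9863 * 0.564474
= 1569.2298


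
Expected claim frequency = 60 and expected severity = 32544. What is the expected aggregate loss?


E[S] = E[N] * E[X]
= 60 * 32544
= 1.9526e+06


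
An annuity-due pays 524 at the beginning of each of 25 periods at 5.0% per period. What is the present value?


PV_due = PMT * (1-(1+i)^(-n))/i * (1+i)
PV_immediate = 7385.227
PV_due = 7385.227 * 1.05
= 7754.4883


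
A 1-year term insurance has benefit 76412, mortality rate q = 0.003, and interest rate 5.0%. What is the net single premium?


NSP = benefit * q * v
v = 1/(1+i) = 0.952381
NSP = 76412 * 0.003 * 0.952381
= 218.32


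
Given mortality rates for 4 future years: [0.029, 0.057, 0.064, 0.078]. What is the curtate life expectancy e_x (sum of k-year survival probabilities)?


e_x = sum_{k=1}^{n} k_p_x
k_p_x values:
  1_p_x = 0.971
  2_p_x = 0.915653
  3_p_x = 0.857051
  4_p_x = 0.790201
e_x = 3.5339


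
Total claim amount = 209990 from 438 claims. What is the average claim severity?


severity = total / number
= 209990 / 438
= 479.4292


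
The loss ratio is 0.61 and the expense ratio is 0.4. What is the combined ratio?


Combined ratio = loss ratio + expense ratio
= 0.61 + 0.4
= 1.01


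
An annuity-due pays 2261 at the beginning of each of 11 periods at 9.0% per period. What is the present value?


PV_due = PMT * (1-(1+i)^(-n))/i * (1+i)
PV_immediate = 15386.5358
PV_due = 15386.5358 * 1.09
= 16771.3241


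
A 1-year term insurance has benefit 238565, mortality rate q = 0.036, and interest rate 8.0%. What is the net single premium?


NSP = benefit * q * v
v = 1/(1+i) = 0.925926
NSP = 238565 * 0.036 * 0.925926
= 7952.1667


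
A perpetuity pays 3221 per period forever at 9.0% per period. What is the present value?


PV = PMT / i
= 3221 / 0.09
= 35788.8889


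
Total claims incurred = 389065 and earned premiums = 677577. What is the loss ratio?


Loss ratio = claims / premiums
= 389065 / 677577
= 0.5742


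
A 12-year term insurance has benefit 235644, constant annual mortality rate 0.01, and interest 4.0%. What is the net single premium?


NSP = benefit * sum_{k=0}^{n-1} k_p_x * q * v^(k+1)
With constant q=0.01, v=0.961538
Sum = 0.089273
NSP = 235644 * 0.089273
= 21036.7234


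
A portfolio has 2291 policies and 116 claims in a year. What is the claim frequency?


frequency = claims / policies
= 116 / 2291
= 0.0506


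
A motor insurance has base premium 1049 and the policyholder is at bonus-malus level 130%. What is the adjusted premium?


adjusted = base * BM_level / 100
= 1049 * 130 / 100
= 1049 * 1.3
= 1363.7


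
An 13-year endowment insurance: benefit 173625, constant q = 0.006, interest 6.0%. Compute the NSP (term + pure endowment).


Term component = 8940.7792
Pure endowment = 13_p_x * v^13 * benefit = 0.924747 * 0.468839 * 173625 = 75276.4288
NSP = 84217.208
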